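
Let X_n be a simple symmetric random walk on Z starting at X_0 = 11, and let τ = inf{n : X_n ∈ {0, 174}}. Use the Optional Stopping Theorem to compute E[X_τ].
E[X_τ] = 11

X_n is a martingale and τ is a bounded-mean stopping time (indeed τ is finite a.s. with bounded expectation since the walk is in a bounded region). By the OST, E[X_τ] = E[X_0] = 11. Equivalently: E[X_τ] = 174 · P(hit 174 first) + 0 · P(hit 0 first) = 174 · (11/174) = 11.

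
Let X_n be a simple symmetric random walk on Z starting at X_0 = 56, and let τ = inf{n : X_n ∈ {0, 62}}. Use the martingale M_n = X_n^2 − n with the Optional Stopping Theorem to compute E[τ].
E[τ] = 336

M_n = X_n^2 − n is a martingale (since E[X_{n+1}^2 | F_n] = X_n^2 + 1). By OST (τ has finite mean in a bounded region), E[M_τ] = E[M_0] = X_0^2 − 0 = 56^2 = 3136. Also E[M_τ] = E[X_τ^2] − E[τ]. The walk exits at 0 or 62, with P(hit 62 first) = 56/62, so E[X_τ^2] = 62^2 · 56/62 + 0 = 3472. Thus E[τ] = E[X_τ^2] − E[M_τ] = 3472 − 3136 = 336 = 56(62 − 56) = 336.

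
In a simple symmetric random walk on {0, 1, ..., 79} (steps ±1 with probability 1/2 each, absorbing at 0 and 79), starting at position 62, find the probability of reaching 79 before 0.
P(hit 79 before 0) = 62/79

Let u_k = P(hit 79 before 0 | start at k). Then u_0 = 0, u_79 = 1, and u_k = u_{k-1}/2 + u_{k+1}/2 for 1 ≤ k ≤ 78. This harmonic recurrence is solved by u_k = k/79, giving u_62 = 62/79.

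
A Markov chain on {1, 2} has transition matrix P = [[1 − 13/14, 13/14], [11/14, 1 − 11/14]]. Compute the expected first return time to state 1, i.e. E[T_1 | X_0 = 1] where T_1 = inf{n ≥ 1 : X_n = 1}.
E[T_1 | X_0 = 1] = 1/π_1 = 24/11

For an irreducible recurrent Markov chain with stationary distribution π, E[T_i | X_0 = i] = 1/π_i (Kac's formula). Here π_1 = (11/14)/(13/14 + 11/14) = (11/14)/(12/7) = 11/24, so E[T_1 | X_0 = 1] = 1/π_1 = (13/14 + 11/14)/(11/14) = (12/7)/(11/14) = 24/11.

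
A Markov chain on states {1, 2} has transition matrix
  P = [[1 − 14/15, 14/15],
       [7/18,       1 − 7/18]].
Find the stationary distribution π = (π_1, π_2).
π_1 = 5/17, π_2 = 12/17

Solve πP = π with π_1 + π_2 = 1. From πP = π: π_1 · (1 − 14/15) + π_2 · 7/18 = π_1 ⇒ π_2 · 7/18 = π_1 · 14/15 ⇒ π_2/π_1 = (14/15)/(7/18) = 12/5. Together with π_1 + π_2 = 1:
  π_1 = (7/18)/(14/15 + 7/18) = (7/18)/(119/90) = 5/17,
  π_2 = (14/15)/(14/15 + 7/18) = (14/15)/(119/90) = 12/17.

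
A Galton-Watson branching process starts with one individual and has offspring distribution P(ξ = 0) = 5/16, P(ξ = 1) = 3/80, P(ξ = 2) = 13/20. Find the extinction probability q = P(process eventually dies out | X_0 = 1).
q = 25/52

The pgf is f(s) = 5/16 + 3/80·s + 13/20·s². The extinction probability q is the smallest fixed point of f in [0, 1]. Setting s = f(s):
  13/20·s² + (3/80 − 1)·s + 5/16 = 0
  13/20·s² − (5/16 + 13/20)·s + 5/16 = 0
which factors as (s − 1)·(13/20·s − 5/16) = 0, giving roots s = 1 and s = (5/16)/(13/20) = 25/52.
Mean offspring μ = 3/80 + 2·13/20 = 107/80 > 1 (supercritical), so q < 1. The extinction probability is the smaller root: q = (5/16)/(13/20) = 25/52.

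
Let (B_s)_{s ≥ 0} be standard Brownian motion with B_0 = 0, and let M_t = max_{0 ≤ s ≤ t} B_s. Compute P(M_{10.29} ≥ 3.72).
P(M_{10.29} ≥ 3.72) = 2·P(B_{10.29} ≥ 3.72) = 2(1 − Φ(3.72/√10.29)) ≈ 0.2462

By the reflection principle for Brownian motion, P(M_t ≥ a) = 2 · P(B_t ≥ a) for a ≥ 0. Since B_t ~ N(0, t), P(B_t ≥ 3.72) = 1 − Φ(3.72/√t) = 1 − Φ(3.72/√10.29) = 1 − Φ(1.1597). So
  P(M_{10.29} ≥ 3.72) = 2(1 − Φ(1.1597)) ≈ 0.2462.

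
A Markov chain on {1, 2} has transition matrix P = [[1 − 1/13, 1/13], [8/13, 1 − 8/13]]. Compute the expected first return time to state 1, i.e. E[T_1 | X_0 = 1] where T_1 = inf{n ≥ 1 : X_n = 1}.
E[T_1 | X_0 = 1] = 1/π_1 = 9/8

For an irreducible recurrent Markov chain with stationary distribution π, E[T_i | X_0 = i] = 1/π_i (Kac's formula). Here π_1 = (8/13)/(1/13 + 8/13) = (8/13)/(9/13) = 8/9, so E[T_1 | X_0 = 1] = 1/π_1 = (1/13 + 8/13)/(8/13) = (9/13)/(8/13) = 9/8.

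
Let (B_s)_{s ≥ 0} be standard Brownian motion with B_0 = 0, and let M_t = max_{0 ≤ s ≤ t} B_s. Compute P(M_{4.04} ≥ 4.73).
P(M_{4.04} ≥ 4.73) = 2·P(B_{4.04} ≥ 4.73) = 2(1 − Φ(4.73/√4.04)) ≈ 0.0186

By the reflection principle for Brownian motion, P(M_t ≥ a) = 2 · P(B_t ≥ a) for a ≥ 0. Since B_t ~ N(0, t), P(B_t ≥ 4.73) = 1 − Φ(4.73/√t) = 1 − Φ(4.73/√4.04) = 1 − Φ(2.3533). So
  P(M_{4.04} ≥ 4.73) = 2(1 − Φ(2.3533)) ≈ 0.0186.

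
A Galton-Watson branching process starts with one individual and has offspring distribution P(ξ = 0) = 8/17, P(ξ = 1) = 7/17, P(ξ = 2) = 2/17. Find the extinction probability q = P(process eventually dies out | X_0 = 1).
q = 1

Mean offspring μ = 0·8/17 + 1·7/17 + 2·2/17 = 11/17 ≤ 1. For μ ≤ 1 with offspring not concentrated at 1, the Galton-Watson process goes extinct almost surely, so q = 1.
(Algebraic check: The pgf is f(s) = 8/17 + 7/17·s + 2/17·s². The extinction probability q is the smallest fixed point of f in [0, 1]. Setting s = f(s):
  2/17·s² + (7/17 − 1)·s + 8/17 = 0
  2/17·s² − (8/17 + 2/17)·s + 8/17 = 0
which factors as (s − 1)·(2/17·s − 8/17) = 0, giving roots s = 1 and s = (8/17)/(2/17) = 4. Since 4 ≥ 1, the smallest root in [0, 1] is s = 1.)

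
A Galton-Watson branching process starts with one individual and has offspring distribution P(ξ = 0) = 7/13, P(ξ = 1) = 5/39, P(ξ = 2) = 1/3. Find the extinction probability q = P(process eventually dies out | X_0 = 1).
q = 1

Mean offspring μ = 0·7/13 + 1·5/39 + 2·1/3 = 31/39 ≤ 1. For μ ≤ 1 with offspring not concentrated at 1, the Galton-Watson process goes extinct almost surely, so q = 1.
(Algebraic check: The pgf is f(s) = 7/13 + 5/39·s + 1/3·s². The extinction probability q is the smallest fixed point of f in [0, 1]. Setting s = f(s):
  1/3·s² + (5/39 − 1)·s + 7/13 = 0
  1/3·s² − (7/13 + 1/3)·s + 7/13 = 0
which factors as (s − 1)·(1/3·s − 7/13) = 0, giving roots s = 1 and s = (7/13)/(1/3) = 21/13. Since 21/13 ≥ 1, the smallest root in [0, 1] is s = 1.)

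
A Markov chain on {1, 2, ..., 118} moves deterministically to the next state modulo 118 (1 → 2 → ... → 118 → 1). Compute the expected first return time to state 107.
E[T_107 | X_0 = 107] = 118

The chain cycles deterministically, so starting at state 107 it returns in exactly 118 steps. Equivalently, the stationary distribution is uniform π_j = 1/118 for every state j, so by Kac's formula E[T_107] = 1/π_107 = 118.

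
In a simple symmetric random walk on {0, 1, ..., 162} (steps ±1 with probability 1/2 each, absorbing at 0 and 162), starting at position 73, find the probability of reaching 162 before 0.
P(hit 162 before 0) = 73/162

Let u_k = P(hit 162 before 0 | start at k). Then u_0 = 0, u_162 = 1, and u_k = u_{k-1}/2 + u_{k+1}/2 for 1 ≤ k ≤ 161. This harmonic recurrence is solved by u_k = k/162, giving u_73 = 73/162.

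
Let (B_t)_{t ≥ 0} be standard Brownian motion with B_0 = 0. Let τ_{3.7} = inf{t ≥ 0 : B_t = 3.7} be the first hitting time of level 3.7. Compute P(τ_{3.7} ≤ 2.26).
P(τ_{3.7} ≤ 2.26) = 2(1 − Φ(3.7/√2.26)) = 2(1 − Φ(2.4612)) ≈ 0.0138

By the reflection principle for standard BM, P(τ_b ≤ t) = 2 · P(B_t ≥ b). Since B_t ~ N(0, t), P(B_t ≥ 3.7) = 1 − Φ(3.7/√t) = 1 − Φ(3.7/√2.26) = 1 − Φ(2.4612) ≈ 0.00692. Doubling: P(τ_{3.7} ≤ 2.26) ≈ 2 · 0.00692 = 0.01384 ≈ 0.0138.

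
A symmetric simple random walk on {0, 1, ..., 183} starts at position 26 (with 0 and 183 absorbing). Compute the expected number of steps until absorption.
E[τ | X_0 = 26] = 4082

Let v_k = E[τ | X_0 = k]. Boundary: v_0 = v_183 = 0. Recurrence: v_k = 1 + (v_{k-1} + v_{k+1})/2 for 1 ≤ k ≤ 182. The particular solution to v_k − (v_{k-1} + v_{k+1})/2 = 1 is v_k = −k^2. Adding homogeneous solution A + B k and matching boundaries gives v_k = k (183 − k). Substituting k = 26: v_26 = 26 · 157 = 4082.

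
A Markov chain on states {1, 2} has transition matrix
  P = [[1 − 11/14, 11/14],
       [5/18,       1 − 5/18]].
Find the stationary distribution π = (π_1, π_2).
π_1 = 35/134, π_2 = 99/134

Solve πP = π with π_1 + π_2 = 1. From πP = π: π_1 · (1 − 11/14) + π_2 · 5/18 = π_1 ⇒ π_2 · 5/18 = π_1 · 11/14 ⇒ π_2/π_1 = (11/14)/(5/18) = 99/35. Together with π_1 + π_2 = 1:
  π_1 = (5/18)/(11/14 + 5/18) = (5/18)/(67/63) = 35/134,
  π_2 = (11/14)/(11/14 + 5/18) = (11/14)/(67/63) = 99/134.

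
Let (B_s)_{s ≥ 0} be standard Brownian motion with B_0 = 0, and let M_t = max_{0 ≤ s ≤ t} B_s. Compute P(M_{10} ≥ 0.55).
P(M_{10} ≥ 0.55) = 2·P(B_{10} ≥ 0.55) = 2(1 − Φ(0.55/√10)) ≈ 0.8619

By the reflection principle for Brownian motion, P(M_t ≥ a) = 2 · P(B_t ≥ a) for a ≥ 0. Since B_t ~ N(0, t), P(B_t ≥ 0.55) = 1 − Φ(0.55/√t) = 1 − Φ(0.55/√10) = 1 − Φ(0.1739). So
  P(M_{10} ≥ 0.55) = 2(1 − Φ(0.1739)) ≈ 0.8619.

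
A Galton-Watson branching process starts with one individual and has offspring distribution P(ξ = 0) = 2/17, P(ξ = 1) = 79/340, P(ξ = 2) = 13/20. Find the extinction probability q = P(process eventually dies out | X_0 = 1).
q = 40/221

The pgf is f(s) = 2/17 + 79/340·s + 13/20·s². The extinction probability q is the smallest fixed point of f in [0, 1]. Setting s = f(s):
  13/20·s² + (79/340 − 1)·s + 2/17 = 0
  13/20·s² − (2/17 + 13/20)·s + 2/17 = 0
which factors as (s − 1)·(13/20·s − 2/17) = 0, giving roots s = 1 and s = (2/17)/(13/20) = 40/221.
Mean offspring μ = 79/340 + 2·13/20 = 521/340 > 1 (supercritical), so q < 1. The extinction probability is the smaller root: q = (2/17)/(13/20) = 40/221.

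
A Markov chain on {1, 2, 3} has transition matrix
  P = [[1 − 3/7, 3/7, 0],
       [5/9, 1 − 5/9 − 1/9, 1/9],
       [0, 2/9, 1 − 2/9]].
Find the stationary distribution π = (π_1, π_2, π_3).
π = (70/151, 54/151, 27/151)

This is a birth-death chain on three states, which satisfies detailed balance: π_1 · P_{12} = π_2 · P_{21} and π_2 · P_{23} = π_3 · P_{32}.
From π_1 · 3/7 = π_2 · 5/9: π_2/π_1 = (3/7)/(5/9) = 27/35.
From π_2 · 1/9 = π_3 · 2/9: π_3/π_2 = (1/9)/(2/9) = 1/2.
Take π_1 proportional to 1; then unnormalized π = (1, 27/35, 27/70). Normalize by dividing by the sum 151/70:
  π = (70/151, 54/151, 27/151).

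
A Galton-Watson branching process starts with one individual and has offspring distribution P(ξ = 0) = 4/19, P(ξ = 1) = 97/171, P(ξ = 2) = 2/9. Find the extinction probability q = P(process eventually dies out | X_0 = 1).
q = 18/19

The pgf is f(s) = 4/19 + 97/171·s + 2/9·s². The extinction probability q is the smallest fixed point of f in [0, 1]. Setting s = f(s):
  2/9·s² + (97/171 − 1)·s + 4/19 = 0
  2/9·s² − (4/19 + 2/9)·s + 4/19 = 0
which factors as (s − 1)·(2/9·s − 4/19) = 0, giving roots s = 1 and s = (4/19)/(2/9) = 18/19.
Mean offspring μ = 97/171 + 2·2/9 = 173/171 > 1 (supercritical), so q < 1. The extinction probability is the smaller root: q = (4/19)/(2/9) = 18/19.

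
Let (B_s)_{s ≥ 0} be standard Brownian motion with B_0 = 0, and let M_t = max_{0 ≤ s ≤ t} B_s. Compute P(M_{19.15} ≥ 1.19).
P(M_{19.15} ≥ 1.19) = 2·P(B_{19.15} ≥ 1.19) = 2(1 − Φ(1.19/√19.15)) ≈ 0.7857

By the reflection principle for Brownian motion, P(M_t ≥ a) = 2 · P(B_t ≥ a) for a ≥ 0. Since B_t ~ N(0, t), P(B_t ≥ 1.19) = 1 − Φ(1.19/√t) = 1 − Φ(1.19/√19.15) = 1 − Φ(0.2719). So
  P(M_{19.15} ≥ 1.19) = 2(1 − Φ(0.2719)) ≈ 0.7857.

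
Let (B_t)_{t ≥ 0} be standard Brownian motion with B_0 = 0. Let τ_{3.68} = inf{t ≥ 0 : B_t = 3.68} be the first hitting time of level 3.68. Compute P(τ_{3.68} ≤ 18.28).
P(τ_{3.68} ≤ 18.28) = 2(1 − Φ(3.68/√18.28)) = 2(1 − Φ(0.8607)) ≈ 0.3894

By the reflection principle for standard BM, P(τ_b ≤ t) = 2 · P(B_t ≥ b). Since B_t ~ N(0, t), P(B_t ≥ 3.68) = 1 − Φ(3.68/√t) = 1 − Φ(3.68/√18.28) = 1 − Φ(0.8607) ≈ 0.19470. Doubling: P(τ_{3.68} ≤ 18.28) ≈ 2 · 0.19470 = 0.38940 ≈ 0.3894.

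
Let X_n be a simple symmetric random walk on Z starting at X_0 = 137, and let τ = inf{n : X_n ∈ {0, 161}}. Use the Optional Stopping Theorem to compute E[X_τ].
E[X_τ] = 137

X_n is a martingale and τ is a bounded-mean stopping time (indeed τ is finite a.s. with bounded expectation since the walk is in a bounded region). By the OST, E[X_τ] = E[X_0] = 137. Equivalently: E[X_τ] = 161 · P(hit 161 first) + 0 · P(hit 0 first) = 161 · (137/161) = 137.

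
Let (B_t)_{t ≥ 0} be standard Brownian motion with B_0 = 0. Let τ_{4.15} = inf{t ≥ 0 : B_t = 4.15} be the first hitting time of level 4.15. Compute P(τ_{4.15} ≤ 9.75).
P(τ_{4.15} ≤ 9.75) = 2(1 − Φ(4.15/√9.75)) = 2(1 − Φ(1.3291)) ≈ 0.1838

By the reflection principle for standard BM, P(τ_b ≤ t) = 2 · P(B_t ≥ b). Since B_t ~ N(0, t), P(B_t ≥ 4.15) = 1 − Φ(4.15/√t) = 1 − Φ(4.15/√9.75) = 1 − Φ(1.3291) ≈ 0.09191. Doubling: P(τ_{4.15} ≤ 9.75) ≈ 2 · 0.09191 = 0.18382 ≈ 0.1838.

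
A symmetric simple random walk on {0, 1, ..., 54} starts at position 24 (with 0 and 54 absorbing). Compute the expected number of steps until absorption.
E[τ | X_0 = 24] = 720

Let v_k = E[τ | X_0 = k]. Boundary: v_0 = v_54 = 0. Recurrence: v_k = 1 + (v_{k-1} + v_{k+1})/2 for 1 ≤ k ≤ 53. The particular solution to v_k − (v_{k-1} + v_{k+1})/2 = 1 is v_k = −k^2. Adding homogeneous solution A + B k and matching boundaries gives v_k = k (54 − k). Substituting k = 24: v_24 = 24 · 30 = 720.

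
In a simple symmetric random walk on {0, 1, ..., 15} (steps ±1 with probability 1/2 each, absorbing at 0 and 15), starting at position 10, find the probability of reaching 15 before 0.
P(hit 15 before 0) = 10/15 = 2/3

Let u_k = P(hit 15 before 0 | start at k). Then u_0 = 0, u_15 = 1, and u_k = u_{k-1}/2 + u_{k+1}/2 for 1 ≤ k ≤ 14. This harmonic recurrence is solved by u_k = k/15, giving u_10 = 10/15 = 2/3.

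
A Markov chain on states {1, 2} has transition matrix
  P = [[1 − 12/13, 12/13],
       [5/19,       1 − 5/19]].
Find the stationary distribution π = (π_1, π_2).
π_1 = 65/293, π_2 = 228/293

Solve πP = π with π_1 + π_2 = 1. From πP = π: π_1 · (1 − 12/13) + π_2 · 5/19 = π_1 ⇒ π_2 · 5/19 = π_1 · 12/13 ⇒ π_2/π_1 = (12/13)/(5/19) = 228/65. Together with π_1 + π_2 = 1:
  π_1 = (5/19)/(12/13 + 5/19) = (5/19)/(293/247) = 65/293,
  π_2 = (12/13)/(12/13 + 5/19) = (12/13)/(293/247) = 228/293.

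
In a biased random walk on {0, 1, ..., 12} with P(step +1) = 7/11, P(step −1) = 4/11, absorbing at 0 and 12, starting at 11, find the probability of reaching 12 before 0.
P(hit 12 before 0) = (1 − (4/7)^11) / (1 − (4/7)^12) = 4603975691/4608169995

Let u_k denote P(reach 12 before 0 | start at k). Boundary: u_0 = 0, u_12 = 1. Recurrence: u_k = 7/11·u_{k+1} + 4/11·u_{k-1} for 1 ≤ k ≤ 11. Try u_k = A + B·r^k with r = q/p = (4/11)/(7/11) = 4/7. Substitution satisfies the recurrence; boundary conditions give:
  u_k = (1 − r^k) / (1 − r^N) = (1 − (4/7)^11) / (1 − (4/7)^12) = 4603975691/4608169995.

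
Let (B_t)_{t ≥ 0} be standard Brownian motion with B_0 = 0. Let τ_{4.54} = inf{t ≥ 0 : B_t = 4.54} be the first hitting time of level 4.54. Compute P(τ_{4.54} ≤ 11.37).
P(τ_{4.54} ≤ 11.37) = 2(1 − Φ(4.54/√11.37)) = 2(1 − Φ(1.3464)) ≈ 0.1782

By the reflection principle for standard BM, P(τ_b ≤ t) = 2 · P(B_t ≥ b). Since B_t ~ N(0, t), P(B_t ≥ 4.54) = 1 − Φ(4.54/√t) = 1 − Φ(4.54/√11.37) = 1 − Φ(1.3464) ≈ 0.08909. Doubling: P(τ_{4.54} ≤ 11.37) ≈ 2 · 0.08909 = 0.17818 ≈ 0.1782.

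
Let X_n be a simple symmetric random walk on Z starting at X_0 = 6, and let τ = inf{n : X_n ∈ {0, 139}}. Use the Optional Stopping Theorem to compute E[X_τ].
E[X_τ] = 6

X_n is a martingale and τ is a bounded-mean stopping time (indeed τ is finite a.s. with bounded expectation since the walk is in a bounded region). By the OST, E[X_τ] = E[X_0] = 6. Equivalently: E[X_τ] = 139 · P(hit 139 first) + 0 · P(hit 0 first) = 139 · (6/139) = 6.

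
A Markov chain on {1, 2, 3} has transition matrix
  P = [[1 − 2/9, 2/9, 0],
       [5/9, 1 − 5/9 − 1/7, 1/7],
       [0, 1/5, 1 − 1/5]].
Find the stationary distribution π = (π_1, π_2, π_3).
π = (35/59, 14/59, 10/59)

This is a birth-death chain on three states, which satisfies detailed balance: π_1 · P_{12} = π_2 · P_{21} and π_2 · P_{23} = π_3 · P_{32}.
From π_1 · 2/9 = π_2 · 5/9: π_2/π_1 = (2/9)/(5/9) = 2/5.
From π_2 · 1/7 = π_3 · 1/5: π_3/π_2 = (1/7)/(1/5) = 5/7.
Take π_1 proportional to 1; then unnormalized π = (1, 2/5, 2/7). Normalize by dividing by the sum 59/35:
  π = (35/59, 14/59, 10/59).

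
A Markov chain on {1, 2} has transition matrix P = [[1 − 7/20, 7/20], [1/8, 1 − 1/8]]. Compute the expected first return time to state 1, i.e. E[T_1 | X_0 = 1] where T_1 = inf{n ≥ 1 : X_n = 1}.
E[T_1 | X_0 = 1] = 1/π_1 = 19/5

For an irreducible recurrent Markov chain with stationary distribution π, E[T_i | X_0 = i] = 1/π_i (Kac's formula). Here π_1 = (1/8)/(7/20 + 1/8) = (1/8)/(19/40) = 5/19, so E[T_1 | X_0 = 1] = 1/π_1 = (7/20 + 1/8)/(1/8) = (19/40)/(1/8) = 19/5.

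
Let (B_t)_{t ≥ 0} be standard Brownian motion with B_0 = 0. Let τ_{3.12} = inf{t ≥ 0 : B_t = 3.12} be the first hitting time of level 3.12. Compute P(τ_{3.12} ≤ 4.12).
P(τ_{3.12} ≤ 4.12) = 2(1 − Φ(3.12/√4.12)) = 2(1 − Φ(1.5371)) ≈ 0.1243

By the reflection principle for standard BM, P(τ_b ≤ t) = 2 · P(B_t ≥ b). Since B_t ~ N(0, t), P(B_t ≥ 3.12) = 1 − Φ(3.12/√t) = 1 − Φ(3.12/√4.12) = 1 − Φ(1.5371) ≈ 0.06213. Doubling: P(τ_{3.12} ≤ 4.12) ≈ 2 · 0.06213 = 0.12426 ≈ 0.1243.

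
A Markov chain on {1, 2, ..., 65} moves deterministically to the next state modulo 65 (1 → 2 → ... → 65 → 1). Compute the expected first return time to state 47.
E[T_47 | X_0 = 47] = 65

The chain cycles deterministically, so starting at state 47 it returns in exactly 65 steps. Equivalently, the stationary distribution is uniform π_j = 1/65 for every state j, so by Kac's formula E[T_47] = 1/π_47 = 65.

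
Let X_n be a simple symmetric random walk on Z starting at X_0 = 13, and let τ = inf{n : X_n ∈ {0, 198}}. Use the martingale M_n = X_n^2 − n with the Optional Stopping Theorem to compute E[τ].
E[τ] = 2405

M_n = X_n^2 − n is a martingale (since E[X_{n+1}^2 | F_n] = X_n^2 + 1). By OST (τ has finite mean in a bounded region), E[M_τ] = E[M_0] = X_0^2 − 0 = 13^2 = 169. Also E[M_τ] = E[X_τ^2] − E[τ]. The walk exits at 0 or 198, with P(hit 198 first) = 13/198, so E[X_τ^2] = 198^2 · 13/198 + 0 = 2574. Thus E[τ] = E[X_τ^2] − E[M_τ] = 2574 − 169 = 2405 = 13(198 − 13) = 2405.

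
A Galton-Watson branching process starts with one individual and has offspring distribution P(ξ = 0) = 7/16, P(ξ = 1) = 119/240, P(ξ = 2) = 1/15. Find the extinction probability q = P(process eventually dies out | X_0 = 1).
q = 1

Mean offspring μ = 0·7/16 + 1·119/240 + 2·1/15 = 151/240 ≤ 1. For μ ≤ 1 with offspring not concentrated at 1, the Galton-Watson process goes extinct almost surely, so q = 1.
(Algebraic check: The pgf is f(s) = 7/16 + 119/240·s + 1/15·s². The extinction probability q is the smallest fixed point of f in [0, 1]. Setting s = f(s):
  1/15·s² + (119/240 − 1)·s + 7/16 = 0
  1/15·s² − (7/16 + 1/15)·s + 7/16 = 0
which factors as (s − 1)·(1/15·s − 7/16) = 0, giving roots s = 1 and s = (7/16)/(1/15) = 105/16. Since 105/16 ≥ 1, the smallest root in [0, 1] is s = 1.)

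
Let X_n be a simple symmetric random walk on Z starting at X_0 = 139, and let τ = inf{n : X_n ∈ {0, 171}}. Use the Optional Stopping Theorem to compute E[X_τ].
E[X_τ] = 139

X_n is a martingale and τ is a bounded-mean stopping time (indeed τ is finite a.s. with bounded expectation since the walk is in a bounded region). By the OST, E[X_τ] = E[X_0] = 139. Equivalently: E[X_τ] = 171 · P(hit 171 first) + 0 · P(hit 0 first) = 171 · (139/171) = 139.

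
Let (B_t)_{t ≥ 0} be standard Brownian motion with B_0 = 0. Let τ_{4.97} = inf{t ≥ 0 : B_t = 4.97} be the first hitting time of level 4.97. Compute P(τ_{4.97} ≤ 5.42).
P(τ_{4.97} ≤ 5.42) = 2(1 − Φ(4.97/√5.42)) = 2(1 − Φ(2.1348)) ≈ 0.0328

By the reflection principle for standard BM, P(τ_b ≤ t) = 2 · P(B_t ≥ b). Since B_t ~ N(0, t), P(B_t ≥ 4.97) = 1 − Φ(4.97/√t) = 1 − Φ(4.97/√5.42) = 1 − Φ(2.1348) ≈ 0.01639. Doubling: P(τ_{4.97} ≤ 5.42) ≈ 2 · 0.01639 = 0.03278 ≈ 0.0328.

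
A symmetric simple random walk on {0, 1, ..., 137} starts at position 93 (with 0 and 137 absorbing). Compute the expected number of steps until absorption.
E[τ | X_0 = 93] = 4092

Let v_k = E[τ | X_0 = k]. Boundary: v_0 = v_137 = 0. Recurrence: v_k = 1 + (v_{k-1} + v_{k+1})/2 for 1 ≤ k ≤ 136. The particular solution to v_k − (v_{k-1} + v_{k+1})/2 = 1 is v_k = −k^2. Adding homogeneous solution A + B k and matching boundaries gives v_k = k (137 − k). Substituting k = 93: v_93 = 93 · 44 = 4092.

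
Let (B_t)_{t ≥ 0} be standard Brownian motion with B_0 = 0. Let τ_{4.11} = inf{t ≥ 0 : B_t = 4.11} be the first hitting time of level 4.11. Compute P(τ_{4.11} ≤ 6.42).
P(τ_{4.11} ≤ 6.42) = 2(1 − Φ(4.11/√6.42)) = 2(1 − Φ(1.6221)) ≈ 0.1048

By the reflection principle for standard BM, P(τ_b ≤ t) = 2 · P(B_t ≥ b). Since B_t ~ N(0, t), P(B_t ≥ 4.11) = 1 − Φ(4.11/√t) = 1 − Φ(4.11/√6.42) = 1 − Φ(1.6221) ≈ 0.05239. Doubling: P(τ_{4.11} ≤ 6.42) ≈ 2 · 0.05239 = 0.10478 ≈ 0.1048.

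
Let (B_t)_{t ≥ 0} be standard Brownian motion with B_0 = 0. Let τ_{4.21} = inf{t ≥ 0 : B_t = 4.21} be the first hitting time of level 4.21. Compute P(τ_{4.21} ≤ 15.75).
P(τ_{4.21} ≤ 15.75) = 2(1 − Φ(4.21/√15.75)) = 2(1 − Φ(1.0608)) ≈ 0.2888

By the reflection principle for standard BM, P(τ_b ≤ t) = 2 · P(B_t ≥ b). Since B_t ~ N(0, t), P(B_t ≥ 4.21) = 1 − Φ(4.21/√t) = 1 − Φ(4.21/√15.75) = 1 − Φ(1.0608) ≈ 0.14439. Doubling: P(τ_{4.21} ≤ 15.75) ≈ 2 · 0.14439 = 0.28878 ≈ 0.2888.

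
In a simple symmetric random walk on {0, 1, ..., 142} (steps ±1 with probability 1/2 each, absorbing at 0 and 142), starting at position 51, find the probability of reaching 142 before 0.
P(hit 142 before 0) = 51/142

Let u_k = P(hit 142 before 0 | start at k). Then u_0 = 0, u_142 = 1, and u_k = u_{k-1}/2 + u_{k+1}/2 for 1 ≤ k ≤ 141. This harmonic recurrence is solved by u_k = k/142, giving u_51 = 51/142.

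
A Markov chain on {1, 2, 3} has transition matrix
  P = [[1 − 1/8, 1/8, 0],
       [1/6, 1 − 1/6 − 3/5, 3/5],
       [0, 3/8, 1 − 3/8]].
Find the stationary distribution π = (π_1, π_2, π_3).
π = (20/59, 15/59, 24/59)

This is a birth-death chain on three states, which satisfies detailed balance: π_1 · P_{12} = π_2 · P_{21} and π_2 · P_{23} = π_3 · P_{32}.
From π_1 · 1/8 = π_2 · 1/6: π_2/π_1 = (1/8)/(1/6) = 3/4.
From π_2 · 3/5 = π_3 · 3/8: π_3/π_2 = (3/5)/(3/8) = 8/5.
Take π_1 proportional to 1; then unnormalized π = (1, 3/4, 6/5). Normalize by dividing by the sum 59/20:
  π = (20/59, 15/59, 24/59).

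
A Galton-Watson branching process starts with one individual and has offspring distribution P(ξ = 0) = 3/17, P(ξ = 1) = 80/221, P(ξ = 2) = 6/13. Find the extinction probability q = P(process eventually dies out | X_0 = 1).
q = 13/34

The pgf is f(s) = 3/17 + 80/221·s + 6/13·s². The extinction probability q is the smallest fixed point of f in [0, 1]. Setting s = f(s):
  6/13·s² + (80/221 − 1)·s + 3/17 = 0
  6/13·s² − (3/17 + 6/13)·s + 3/17 = 0
which factors as (s − 1)·(6/13·s − 3/17) = 0, giving roots s = 1 and s = (3/17)/(6/13) = 13/34.
Mean offspring μ = 80/221 + 2·6/13 = 284/221 > 1 (supercritical), so q < 1. The extinction probability is the smaller root: q = (3/17)/(6/13) = 13/34.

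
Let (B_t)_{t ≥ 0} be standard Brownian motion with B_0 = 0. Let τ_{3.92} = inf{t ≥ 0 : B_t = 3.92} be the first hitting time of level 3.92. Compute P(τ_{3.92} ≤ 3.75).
P(τ_{3.92} ≤ 3.75) = 2(1 − Φ(3.92/√3.75)) = 2(1 − Φ(2.0243)) ≈ 0.0429

By the reflection principle for standard BM, P(τ_b ≤ t) = 2 · P(B_t ≥ b). Since B_t ~ N(0, t), P(B_t ≥ 3.92) = 1 − Φ(3.92/√t) = 1 − Φ(3.92/√3.75) = 1 − Φ(2.0243) ≈ 0.02147. Doubling: P(τ_{3.92} ≤ 3.75) ≈ 2 · 0.02147 = 0.04294 ≈ 0.0429.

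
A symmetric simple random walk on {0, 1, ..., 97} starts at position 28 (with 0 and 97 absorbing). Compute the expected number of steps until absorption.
E[τ | X_0 = 28] = 1932

Let v_k = E[τ | X_0 = k]. Boundary: v_0 = v_97 = 0. Recurrence: v_k = 1 + (v_{k-1} + v_{k+1})/2 for 1 ≤ k ≤ 96. The particular solution to v_k − (v_{k-1} + v_{k+1})/2 = 1 is v_k = −k^2. Adding homogeneous solution A + B k and matching boundaries gives v_k = k (97 − k). Substituting k = 28: v_28 = 28 · 69 = 1932.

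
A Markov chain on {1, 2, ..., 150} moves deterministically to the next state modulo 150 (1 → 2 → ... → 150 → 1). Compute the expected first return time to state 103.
E[T_103 | X_0 = 103] = 150

The chain cycles deterministically, so starting at state 103 it returns in exactly 150 steps. Equivalently, the stationary distribution is uniform π_j = 1/150 for every state j, so by Kac's formula E[T_103] = 1/π_103 = 150.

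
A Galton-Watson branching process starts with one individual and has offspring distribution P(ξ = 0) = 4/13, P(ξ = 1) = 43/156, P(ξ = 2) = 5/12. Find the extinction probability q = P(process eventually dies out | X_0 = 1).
q = 48/65

The pgf is f(s) = 4/13 + 43/156·s + 5/12·s². The extinction probability q is the smallest fixed point of f in [0, 1]. Setting s = f(s):
  5/12·s² + (43/156 − 1)·s + 4/13 = 0
  5/12·s² − (4/13 + 5/12)·s + 4/13 = 0
which factors as (s − 1)·(5/12·s − 4/13) = 0, giving roots s = 1 and s = (4/13)/(5/12) = 48/65.
Mean offspring μ = 43/156 + 2·5/12 = 173/156 > 1 (supercritical), so q < 1. The extinction probability is the smaller root: q = (4/13)/(5/12) = 48/65.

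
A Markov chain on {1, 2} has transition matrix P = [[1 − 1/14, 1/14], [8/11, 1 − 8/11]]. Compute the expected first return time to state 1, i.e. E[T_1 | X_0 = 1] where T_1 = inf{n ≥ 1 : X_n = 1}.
E[T_1 | X_0 = 1] = 1/π_1 = 123/112

For an irreducible recurrent Markov chain with stationary distribution π, E[T_i | X_0 = i] = 1/π_i (Kac's formula). Here π_1 = (8/11)/(1/14 + 8/11) = (8/11)/(123/154) = 112/123, so E[T_1 | X_0 = 1] = 1/π_1 = (1/14 + 8/11)/(8/11) = (123/154)/(8/11) = 123/112.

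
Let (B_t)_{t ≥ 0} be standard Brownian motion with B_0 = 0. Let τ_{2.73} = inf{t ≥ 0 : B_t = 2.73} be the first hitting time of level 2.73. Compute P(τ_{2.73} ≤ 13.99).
P(τ_{2.73} ≤ 13.99) = 2(1 − Φ(2.73/√13.99)) = 2(1 − Φ(0.7299)) ≈ 0.4655

By the reflection principle for standard BM, P(τ_b ≤ t) = 2 · P(B_t ≥ b). Since B_t ~ N(0, t), P(B_t ≥ 2.73) = 1 − Φ(2.73/√t) = 1 − Φ(2.73/√13.99) = 1 − Φ(0.7299) ≈ 0.23273. Doubling: P(τ_{2.73} ≤ 13.99) ≈ 2 · 0.23273 = 0.46546 ≈ 0.4655.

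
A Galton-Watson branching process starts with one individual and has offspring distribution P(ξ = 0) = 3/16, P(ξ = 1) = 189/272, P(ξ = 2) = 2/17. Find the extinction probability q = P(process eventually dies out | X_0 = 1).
q = 1

Mean offspring μ = 0·3/16 + 1·189/272 + 2·2/17 = 253/272 ≤ 1. For μ ≤ 1 with offspring not concentrated at 1, the Galton-Watson process goes extinct almost surely, so q = 1.
(Algebraic check: The pgf is f(s) = 3/16 + 189/272·s + 2/17·s². The extinction probability q is the smallest fixed point of f in [0, 1]. Setting s = f(s):
  2/17·s² + (189/272 − 1)·s + 3/16 = 0
  2/17·s² − (3/16 + 2/17)·s + 3/16 = 0
which factors as (s − 1)·(2/17·s − 3/16) = 0, giving roots s = 1 and s = (3/16)/(2/17) = 51/32. Since 51/32 ≥ 1, the smallest root in [0, 1] is s = 1.)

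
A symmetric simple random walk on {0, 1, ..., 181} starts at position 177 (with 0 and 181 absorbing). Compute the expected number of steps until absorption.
E[τ | X_0 = 177] = 708

Let v_k = E[τ | X_0 = k]. Boundary: v_0 = v_181 = 0. Recurrence: v_k = 1 + (v_{k-1} + v_{k+1})/2 for 1 ≤ k ≤ 180. The particular solution to v_k − (v_{k-1} + v_{k+1})/2 = 1 is v_k = −k^2. Adding homogeneous solution A + B k and matching boundaries gives v_k = k (181 − k). Substituting k = 177: v_177 = 177 · 4 = 708.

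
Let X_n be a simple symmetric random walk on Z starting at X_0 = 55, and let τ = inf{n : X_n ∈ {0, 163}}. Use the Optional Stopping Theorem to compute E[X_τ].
E[X_τ] = 55

X_n is a martingale and τ is a bounded-mean stopping time (indeed τ is finite a.s. with bounded expectation since the walk is in a bounded region). By the OST, E[X_τ] = E[X_0] = 55. Equivalently: E[X_τ] = 163 · P(hit 163 first) + 0 · P(hit 0 first) = 163 · (55/163) = 55.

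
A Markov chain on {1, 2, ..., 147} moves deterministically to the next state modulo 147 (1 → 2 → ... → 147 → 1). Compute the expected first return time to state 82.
E[T_82 | X_0 = 82] = 147

The chain cycles deterministically, so starting at state 82 it returns in exactly 147 steps. Equivalently, the stationary distribution is uniform π_j = 1/147 for every state j, so by Kac's formula E[T_82] = 1/π_82 = 147.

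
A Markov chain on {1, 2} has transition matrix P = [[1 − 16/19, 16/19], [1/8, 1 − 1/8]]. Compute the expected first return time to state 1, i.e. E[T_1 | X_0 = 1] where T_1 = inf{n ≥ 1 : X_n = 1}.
E[T_1 | X_0 = 1] = 1/π_1 = 147/19

For an irreducible recurrent Markov chain with stationary distribution π, E[T_i | X_0 = i] = 1/π_i (Kac's formula). Here π_1 = (1/8)/(16/19 + 1/8) = (1/8)/(147/152) = 19/147, so E[T_1 | X_0 = 1] = 1/π_1 = (16/19 + 1/8)/(1/8) = (147/152)/(1/8) = 147/19.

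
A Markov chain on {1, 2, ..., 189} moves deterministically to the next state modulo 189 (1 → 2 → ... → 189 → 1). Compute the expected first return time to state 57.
E[T_57 | X_0 = 57] = 189

The chain cycles deterministically, so starting at state 57 it returns in exactly 189 steps. Equivalently, the stationary distribution is uniform π_j = 1/189 for every state j, so by Kac's formula E[T_57] = 1/π_57 = 189.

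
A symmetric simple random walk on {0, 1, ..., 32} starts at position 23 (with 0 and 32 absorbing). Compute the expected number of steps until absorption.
E[τ | X_0 = 23] = 207

Let v_k = E[τ | X_0 = k]. Boundary: v_0 = v_32 = 0. Recurrence: v_k = 1 + (v_{k-1} + v_{k+1})/2 for 1 ≤ k ≤ 31. The particular solution to v_k − (v_{k-1} + v_{k+1})/2 = 1 is v_k = −k^2. Adding homogeneous solution A + B k and matching boundaries gives v_k = k (32 − k). Substituting k = 23: v_23 = 23 · 9 = 207.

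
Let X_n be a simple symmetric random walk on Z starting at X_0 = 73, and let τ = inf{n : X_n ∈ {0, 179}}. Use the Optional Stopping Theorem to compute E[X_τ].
E[X_τ] = 73

X_n is a martingale and τ is a bounded-mean stopping time (indeed τ is finite a.s. with bounded expectation since the walk is in a bounded region). By the OST, E[X_τ] = E[X_0] = 73. Equivalently: E[X_τ] = 179 · P(hit 179 first) + 0 · P(hit 0 first) = 179 · (73/179) = 73.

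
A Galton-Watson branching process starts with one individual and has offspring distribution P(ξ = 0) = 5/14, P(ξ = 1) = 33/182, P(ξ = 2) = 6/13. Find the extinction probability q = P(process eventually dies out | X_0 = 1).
q = 65/84

The pgf is f(s) = 5/14 + 33/182·s + 6/13·s². The extinction probability q is the smallest fixed point of f in [0, 1]. Setting s = f(s):
  6/13·s² + (33/182 − 1)·s + 5/14 = 0
  6/13·s² − (5/14 + 6/13)·s + 5/14 = 0
which factors as (s − 1)·(6/13·s − 5/14) = 0, giving roots s = 1 and s = (5/14)/(6/13) = 65/84.
Mean offspring μ = 33/182 + 2·6/13 = 201/182 > 1 (supercritical), so q < 1. The extinction probability is the smaller root: q = (5/14)/(6/13) = 65/84.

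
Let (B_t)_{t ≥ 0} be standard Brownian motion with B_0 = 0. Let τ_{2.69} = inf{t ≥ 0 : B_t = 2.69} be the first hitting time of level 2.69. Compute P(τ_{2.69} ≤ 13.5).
P(τ_{2.69} ≤ 13.5) = 2(1 − Φ(2.69/√13.5)) = 2(1 − Φ(0.7321)) ≈ 0.4641

By the reflection principle for standard BM, P(τ_b ≤ t) = 2 · P(B_t ≥ b). Since B_t ~ N(0, t), P(B_t ≥ 2.69) = 1 − Φ(2.69/√t) = 1 − Φ(2.69/√13.5) = 1 − Φ(0.7321) ≈ 0.23205. Doubling: P(τ_{2.69} ≤ 13.5) ≈ 2 · 0.23205 = 0.46410 ≈ 0.4641.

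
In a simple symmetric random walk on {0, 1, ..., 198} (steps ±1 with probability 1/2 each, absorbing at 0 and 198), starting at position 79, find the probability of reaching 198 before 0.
P(hit 198 before 0) = 79/198

Let u_k = P(hit 198 before 0 | start at k). Then u_0 = 0, u_198 = 1, and u_k = u_{k-1}/2 + u_{k+1}/2 for 1 ≤ k ≤ 197. This harmonic recurrence is solved by u_k = k/198, giving u_79 = 79/198.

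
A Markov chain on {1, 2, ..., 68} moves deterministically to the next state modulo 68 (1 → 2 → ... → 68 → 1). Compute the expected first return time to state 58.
E[T_58 | X_0 = 58] = 68

The chain cycles deterministically, so starting at state 58 it returns in exactly 68 steps. Equivalently, the stationary distribution is uniform π_j = 1/68 for every state j, so by Kac's formula E[T_58] = 1/π_58 = 68.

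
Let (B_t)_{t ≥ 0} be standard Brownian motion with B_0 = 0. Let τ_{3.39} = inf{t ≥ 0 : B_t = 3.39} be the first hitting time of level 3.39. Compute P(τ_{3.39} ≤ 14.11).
P(τ_{3.39} ≤ 14.11) = 2(1 − Φ(3.39/√14.11)) = 2(1 − Φ(0.9025)) ≈ 0.3668

By the reflection principle for standard BM, P(τ_b ≤ t) = 2 · P(B_t ≥ b). Since B_t ~ N(0, t), P(B_t ≥ 3.39) = 1 − Φ(3.39/√t) = 1 − Φ(3.39/√14.11) = 1 − Φ(0.9025) ≈ 0.18340. Doubling: P(τ_{3.39} ≤ 14.11) ≈ 2 · 0.18340 = 0.36680 ≈ 0.3668.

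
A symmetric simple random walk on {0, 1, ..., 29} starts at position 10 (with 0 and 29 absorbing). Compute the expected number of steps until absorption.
E[τ | X_0 = 10] = 190

Let v_k = E[τ | X_0 = k]. Boundary: v_0 = v_29 = 0. Recurrence: v_k = 1 + (v_{k-1} + v_{k+1})/2 for 1 ≤ k ≤ 28. The particular solution to v_k − (v_{k-1} + v_{k+1})/2 = 1 is v_k = −k^2. Adding homogeneous solution A + B k and matching boundaries gives v_k = k (29 − k). Substituting k = 10: v_10 = 10 · 19 = 190.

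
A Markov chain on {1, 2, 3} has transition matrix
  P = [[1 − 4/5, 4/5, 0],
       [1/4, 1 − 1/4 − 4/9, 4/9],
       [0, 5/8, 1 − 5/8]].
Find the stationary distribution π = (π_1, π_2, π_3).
π = (225/1457, 720/1457, 512/1457)

This is a birth-death chain on three states, which satisfies detailed balance: π_1 · P_{12} = π_2 · P_{21} and π_2 · P_{23} = π_3 · P_{32}.
From π_1 · 4/5 = π_2 · 1/4: π_2/π_1 = (4/5)/(1/4) = 16/5.
From π_2 · 4/9 = π_3 · 5/8: π_3/π_2 = (4/9)/(5/8) = 32/45.
Take π_1 proportional to 1; then unnormalized π = (1, 16/5, 512/225). Normalize by dividing by the sum 1457/225:
  π = (225/1457, 720/1457, 512/1457).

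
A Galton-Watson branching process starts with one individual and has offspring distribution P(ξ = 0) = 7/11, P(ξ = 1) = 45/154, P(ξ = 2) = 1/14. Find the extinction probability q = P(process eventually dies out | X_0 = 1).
q = 1

Mean offspring μ = 0·7/11 + 1·45/154 + 2·1/14 = 67/154 ≤ 1. For μ ≤ 1 with offspring not concentrated at 1, the Galton-Watson process goes extinct almost surely, so q = 1.
(Algebraic check: The pgf is f(s) = 7/11 + 45/154·s + 1/14·s². The extinction probability q is the smallest fixed point of f in [0, 1]. Setting s = f(s):
  1/14·s² + (45/154 − 1)·s + 7/11 = 0
  1/14·s² − (7/11 + 1/14)·s + 7/11 = 0
which factors as (s − 1)·(1/14·s − 7/11) = 0, giving roots s = 1 and s = (7/11)/(1/14) = 98/11. Since 98/11 ≥ 1, the smallest root in [0, 1] is s = 1.)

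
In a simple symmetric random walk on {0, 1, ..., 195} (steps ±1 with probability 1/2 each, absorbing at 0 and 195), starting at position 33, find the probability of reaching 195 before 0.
P(hit 195 before 0) = 33/195 = 11/65

Let u_k = P(hit 195 before 0 | start at k). Then u_0 = 0, u_195 = 1, and u_k = u_{k-1}/2 + u_{k+1}/2 for 1 ≤ k ≤ 194. This harmonic recurrence is solved by u_k = k/195, giving u_33 = 33/195 = 11/65.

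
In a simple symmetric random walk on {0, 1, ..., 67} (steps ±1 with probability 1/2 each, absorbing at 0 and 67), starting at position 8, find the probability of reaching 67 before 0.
P(hit 67 before 0) = 8/67

Let u_k = P(hit 67 before 0 | start at k). Then u_0 = 0, u_67 = 1, and u_k = u_{k-1}/2 + u_{k+1}/2 for 1 ≤ k ≤ 66. This harmonic recurrence is solved by u_k = k/67, giving u_8 = 8/67.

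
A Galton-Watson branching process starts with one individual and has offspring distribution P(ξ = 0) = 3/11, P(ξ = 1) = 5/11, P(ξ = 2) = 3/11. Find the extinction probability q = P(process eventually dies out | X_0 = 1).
q = 1

Mean offspring μ = 0·3/11 + 1·5/11 + 2·3/11 = 1 ≤ 1. For μ ≤ 1 with offspring not concentrated at 1, the Galton-Watson process goes extinct almost surely, so q = 1.
(Algebraic check: The pgf is f(s) = 3/11 + 5/11·s + 3/11·s². The extinction probability q is the smallest fixed point of f in [0, 1]. Setting s = f(s):
  3/11·s² + (5/11 − 1)·s + 3/11 = 0
  3/11·s² − (3/11 + 3/11)·s + 3/11 = 0
which factors as (s − 1)·(3/11·s − 3/11) = 0, giving roots s = 1 and s = (3/11)/(3/11) = 1. Since 1 ≥ 1, the smallest root in [0, 1] is s = 1.)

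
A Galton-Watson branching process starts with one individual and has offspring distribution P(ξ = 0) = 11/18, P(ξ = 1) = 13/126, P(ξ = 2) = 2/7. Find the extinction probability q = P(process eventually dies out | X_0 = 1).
q = 1

Mean offspring μ = 0·11/18 + 1·13/126 + 2·2/7 = 85/126 ≤ 1. For μ ≤ 1 with offspring not concentrated at 1, the Galton-Watson process goes extinct almost surely, so q = 1.
(Algebraic check: The pgf is f(s) = 11/18 + 13/126·s + 2/7·s². The extinction probability q is the smallest fixed point of f in [0, 1]. Setting s = f(s):
  2/7·s² + (13/126 − 1)·s + 11/18 = 0
  2/7·s² − (11/18 + 2/7)·s + 11/18 = 0
which factors as (s − 1)·(2/7·s − 11/18) = 0, giving roots s = 1 and s = (11/18)/(2/7) = 77/36. Since 77/36 ≥ 1, the smallest root in [0, 1] is s = 1.)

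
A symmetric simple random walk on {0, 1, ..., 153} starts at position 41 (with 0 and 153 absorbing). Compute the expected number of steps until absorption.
E[τ | X_0 = 41] = 4592

Let v_k = E[τ | X_0 = k]. Boundary: v_0 = v_153 = 0. Recurrence: v_k = 1 + (v_{k-1} + v_{k+1})/2 for 1 ≤ k ≤ 152. The particular solution to v_k − (v_{k-1} + v_{k+1})/2 = 1 is v_k = −k^2. Adding homogeneous solution A + B k and matching boundaries gives v_k = k (153 − k). Substituting k = 41: v_41 = 41 · 112 = 4592.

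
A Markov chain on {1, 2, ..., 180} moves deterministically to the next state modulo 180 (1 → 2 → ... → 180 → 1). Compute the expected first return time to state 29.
E[T_29 | X_0 = 29] = 180

The chain cycles deterministically, so starting at state 29 it returns in exactly 180 steps. Equivalently, the stationary distribution is uniform π_j = 1/180 for every state j, so by Kac's formula E[T_29] = 1/π_29 = 180.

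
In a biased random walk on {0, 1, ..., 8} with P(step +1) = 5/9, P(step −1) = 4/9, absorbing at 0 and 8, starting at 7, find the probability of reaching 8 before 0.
P(hit 8 before 0) = (1 − (4/5)^7) / (1 − (4/5)^8) = 308705/325089

Let u_k denote P(reach 8 before 0 | start at k). Boundary: u_0 = 0, u_8 = 1. Recurrence: u_k = 5/9·u_{k+1} + 4/9·u_{k-1} for 1 ≤ k ≤ 7. Try u_k = A + B·r^k with r = q/p = (4/9)/(5/9) = 4/5. Substitution satisfies the recurrence; boundary conditions give:
  u_k = (1 − r^k) / (1 − r^N) = (1 − (4/5)^7) / (1 − (4/5)^8) = 308705/325089.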